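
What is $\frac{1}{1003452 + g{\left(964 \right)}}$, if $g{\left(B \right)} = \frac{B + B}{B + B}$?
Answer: $\frac{1}{1003453} \approx 9.9656 \cdot 10^{-7}$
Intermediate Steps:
$g{\left(B \right)} = 1$ ($g{\left(B \right)} = \frac{2 B}{2 B} = 2 B \frac{1}{2 B} = 1$)
$\frac{1}{1003452 + g{\left(964 \right)}} = \frac{1}{1003452 + 1} = \frac{1}{1003453}$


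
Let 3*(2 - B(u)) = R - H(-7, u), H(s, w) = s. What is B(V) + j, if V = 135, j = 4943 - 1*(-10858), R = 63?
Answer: 47339/3 ≈ 15780.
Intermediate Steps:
j = 15801 (j = 4943 + 10858 = 15801)
B(u) = -64/3 (B(u) = 2 - (63 - 1*(-7))/3 = 2 - (63 + 7)/3 = 2 - ⅓*70 = 2 - 70/3 = -64/3)
B(V) + j = -64/3 + 15801 = 47339/3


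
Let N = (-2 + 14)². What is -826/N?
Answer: -413/72 ≈ -5.7361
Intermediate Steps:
N = 144 (N = 12² = 144)
-826/N = -826/144 = -826*1/144 = -413/72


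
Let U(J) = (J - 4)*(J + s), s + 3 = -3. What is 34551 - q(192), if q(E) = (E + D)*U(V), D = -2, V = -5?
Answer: 15741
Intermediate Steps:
s = -6 (s = -3 - 3 = -6)
U(J) = (-6 + J)*(-4 + J) (U(J) = (J - 4)*(J - 6) = (-4 + J)*(-6 + J) = (-6 + J)*(-4 + J))
q(E) = -198 + 99*E (q(E) = (E - 2)*(24 + (-5)**2 - 10*(-5)) = (-2 + E)*(24 + 25 + 50) = (-2 + E)*99 = -198 + 99*E)
34551 - q(192) = 34551 - (-198 + 99*192) = 34551 - (-198 + 19008) = 34551 - 1*18810 = 34551 - 18810 = 15741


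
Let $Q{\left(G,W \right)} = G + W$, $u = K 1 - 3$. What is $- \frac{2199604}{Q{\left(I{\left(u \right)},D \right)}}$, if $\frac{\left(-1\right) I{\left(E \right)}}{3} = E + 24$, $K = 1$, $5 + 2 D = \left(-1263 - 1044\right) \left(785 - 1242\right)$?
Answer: $- \frac{2199604}{527081} \approx -4.1732$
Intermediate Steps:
$D = 527147$ ($D = - \frac{5}{2} + \frac{\left(-1263 - 1044\right) \left(785 - 1242\right)}{2} = - \frac{5}{2} + \frac{\left(-2307\right) \left(-457\right)}{2} = - \frac{5}{2} + \frac{1}{2} \cdot 1054299 = - \frac{5}{2} + \frac{1054299}{2} = 527147$)
$u = -2$ ($u = 1 \cdot 1 - 3 = 1 - 3 = -2$)
$I{\left(E \right)} = -72 - 3 E$ ($I{\left(E \right)} = - 3 \left(E + 24\right) = - 3 \left(24 + E\right) = -72 - 3 E$)
$- \frac{2199604}{Q{\left(I{\left(u \right)},D \right)}} = - \frac{2199604}{\left(-72 - -6\right) + 527147} = - \frac{2199604}{\left(-72 + 6\right) + 527147} = - \frac{2199604}{-66 + 527147} = - \frac{2199604}{527081}$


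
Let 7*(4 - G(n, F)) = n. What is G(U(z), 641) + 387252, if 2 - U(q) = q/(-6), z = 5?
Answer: 16264735/42 ≈ 3.8726e+5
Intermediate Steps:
U(q) = 2 + q/6 (U(q) = 2 - q/(-6) = 2 - q*(-1)/6 = 2 - (-1)*q/6 = 2 + q/6)
G(n, F) = 4 - n/7
G(U(z), 641) + 387252 = (4 - (2 + (1/6)*5)/7) + 387252 = (4 - (2 + 5/6)/7) + 387252 = (4 - 1/7*17/6) + 387252 = (4 - 17/42) + 387252 = 151/42 + 387252 = 16264735/42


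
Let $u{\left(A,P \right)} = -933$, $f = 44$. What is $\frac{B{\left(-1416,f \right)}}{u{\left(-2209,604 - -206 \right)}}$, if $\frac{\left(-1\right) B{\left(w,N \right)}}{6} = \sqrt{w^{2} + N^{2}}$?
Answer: $\frac{8 \sqrt{125437}}{311} \approx 9.1105$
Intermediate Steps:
$B{\left(w,N \right)} = - 6 \sqrt{N^{2} + w^{2}}$ ($B{\left(w,N \right)} = - 6 \sqrt{w^{2} + N^{2}} = - 6 \sqrt{N^{2} + w^{2}}$)
$\frac{B{\left(-1416,f \right)}}{u{\left(-2209,604 - -206 \right)}} = \frac{\left(-6\right) \sqrt{44^{2} + \left(-1416\right)^{2}}}{-933} = - 6 \sqrt{1936 + 2005056} \left(- \frac{1}{933}\right) = - 6 \sqrt{2006992} \left(- \frac{1}{933}\right) = - 6 \cdot 4 \sqrt{125437} \left(- \frac{1}{933}\right) = - 24 \sqrt{125437} \left(- \frac{1}{933}\right) = \frac{8 \sqrt{125437}}{311}$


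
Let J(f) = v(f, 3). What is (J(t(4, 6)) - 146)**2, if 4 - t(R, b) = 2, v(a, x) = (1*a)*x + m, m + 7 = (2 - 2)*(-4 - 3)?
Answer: 21609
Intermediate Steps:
m = -7 (m = -7 + (2 - 2)*(-4 - 3) = -7 + 0*(-7) = -7 + 0 = -7)
v(a, x) = -7 + a*x (v(a, x) = (1*a)*x - 7 = a*x - 7 = -7 + a*x)
t(R, b) = 2 (t(R, b) = 4 - 1*2 = 4 - 2 = 2)
J(f) = -7 + 3*f (J(f) = -7 + f*3 = -7 + 3*f)
(J(t(4, 6)) - 146)**2 = ((-7 + 3*2) - 146)**2 = ((-7 + 6) - 146)**2 = (-1 - 146)**2 = (-147)**2 = 21609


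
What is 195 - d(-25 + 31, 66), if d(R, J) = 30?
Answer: 165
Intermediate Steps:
195 - d(-25 + 31, 66) = 195 - 1*30 = 195 - 30 = 165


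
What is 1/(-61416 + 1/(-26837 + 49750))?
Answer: -22913/1407224807 ≈ -1.6282e-5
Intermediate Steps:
1/(-61416 + 1/(-26837 + 49750)) = 1/(-61416 + 1/22913) = 1/(-1407224807/22913) = -22913/1407224807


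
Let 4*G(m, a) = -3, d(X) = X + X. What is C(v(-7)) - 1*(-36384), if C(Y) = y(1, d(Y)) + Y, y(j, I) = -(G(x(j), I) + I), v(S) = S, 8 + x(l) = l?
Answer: 145567/4 ≈ 36392.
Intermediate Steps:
x(l) = -8 + l
d(X) = 2*X
G(m, a) = -3/4 (G(m, a) = (1/4)*(-3) = -3/4)
y(j, I) = 3/4 - I (y(j, I) = -(-3/4 + I) = 3/4 - I)
C(Y) = 3/4 - Y (C(Y) = (3/4 - 2*Y) + Y = 3/4 - Y)
C(v(-7)) - 1*(-36384) = (3/4 - 1*(-7)) - 1*(-36384) = (3/4 + 7) + 36384 = 31/4 + 36384 = 145567/4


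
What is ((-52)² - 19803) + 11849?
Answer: -5250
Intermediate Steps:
((-52)² - 19803) + 11849 = (2704 - 19803) + 11849 = -17099 + 11849 = -5250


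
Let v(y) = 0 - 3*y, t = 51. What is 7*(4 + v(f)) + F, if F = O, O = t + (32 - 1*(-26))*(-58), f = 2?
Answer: -3327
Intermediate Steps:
v(y) = -3*y
O = -3313 (O = 51 + (32 - 1*(-26))*(-58) = 51 + (32 + 26)*(-58) = 51 + 58*(-58) = 51 - 3364 = -3313)
F = -3313
7*(4 + v(f)) + F = 7*(4 - 3*2) - 3313 = 7*(4 - 6) - 3313 = 7*(-2) - 3313 = -14 - 3313 = -3327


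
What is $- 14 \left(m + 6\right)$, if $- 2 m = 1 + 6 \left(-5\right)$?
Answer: $-287$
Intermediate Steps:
$m = \frac{29}{2}$ ($m = - \frac{1 + 6 \left(-5\right)}{2} = - \frac{1 - 30}{2} = \left(- \frac{1}{2}\right) \left(-29\right) = \frac{29}{2} \approx 14.5$)
$- 14 \left(m + 6\right) = - 14 \left(\frac{29}{2} + 6\right) = \left(-14\right) \frac{41}{2} = -287$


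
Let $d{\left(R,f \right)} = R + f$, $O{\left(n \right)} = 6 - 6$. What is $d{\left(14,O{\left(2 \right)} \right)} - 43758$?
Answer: $-43744$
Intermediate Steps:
$O{\left(n \right)} = 0$ ($O{\left(n \right)} = 6 - 6 = 0$)
$d{\left(14,O{\left(2 \right)} \right)} - 43758 = \left(14 + 0\right) - 43758 = 14 - 43758 = -43744$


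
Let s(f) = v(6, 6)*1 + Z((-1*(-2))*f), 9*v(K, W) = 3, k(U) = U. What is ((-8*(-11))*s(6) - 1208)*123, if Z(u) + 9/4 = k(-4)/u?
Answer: -172938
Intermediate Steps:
Z(u) = -9/4 - 4/u
v(K, W) = 1/3 (v(K, W) = (1/9)*3 = 1/3)
s(f) = -23/12 - 2/f (s(f) = (1/3)*1 + (-9/4 - 4*1/(2*f)) = 1/3 + (-9/4 - 4*1/(2*f)) = 1/3 + (-9/4 - 2/f) = -23/12 - 2/f)
((-8*(-11))*s(6) - 1208)*123 = ((-8*(-11))*(-23/12 - 2/6) - 1208)*123 = (88*(-23/12 - 2*1/6) - 1208)*123 = (88*(-23/12 - 1/3) - 1208)*123 = (88*(-9/4) - 1208)*123 = (-198 - 1208)*123 = -1406*123 = -172938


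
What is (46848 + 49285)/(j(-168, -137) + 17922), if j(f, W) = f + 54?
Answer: 96133/17808 ≈ 5.3983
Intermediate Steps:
j(f, W) = 54 + f
(46848 + 49285)/(j(-168, -137) + 17922) = (46848 + 49285)/((54 - 168) + 17922) = 96133/(-114 + 17922) = 96133/17808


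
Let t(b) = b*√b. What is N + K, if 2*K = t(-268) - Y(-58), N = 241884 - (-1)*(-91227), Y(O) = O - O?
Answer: 150657 - 268*I*√67 ≈ 1.5066e+5 - 2193.7*I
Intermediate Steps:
Y(O) = 0
t(b) = b^(3/2)
N = 150657 (N = 241884 - 1*91227 = 241884 - 91227 = 150657)
K = -268*I*√67 (K = ((-268)^(3/2) - 1*0)/2 = (-536*I*√67 + 0)/2 = (-536*I*√67)/2 = -268*I*√67 ≈ -2193.7*I)
N + K = 150657 - 268*I*√67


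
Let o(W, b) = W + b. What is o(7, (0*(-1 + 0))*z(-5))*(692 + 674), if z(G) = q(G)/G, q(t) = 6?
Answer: 9562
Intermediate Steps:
z(G) = 6/G
o(7, (0*(-1 + 0))*z(-5))*(692 + 674) = (7 + (0*(-1 + 0))*(6/(-5)))*(692 + 674) = (7 + (0*(-1))*(6*(-⅕)))*1366 = (7 + 0*(-6/5))*1366 = (7 + 0)*1366 = 7*1366 = 9562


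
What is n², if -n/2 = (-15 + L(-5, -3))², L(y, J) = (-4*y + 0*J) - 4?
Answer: 4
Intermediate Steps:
L(y, J) = -4 - 4*y (L(y, J) = (-4*y + 0) - 4 = -4*y - 4 = -4 - 4*y)
n = -2 (n = -2*(-15 + (-4 - 4*(-5)))² = -2*(-15 + (-4 + 20))² = -2*(-15 + 16)² = -2*1² = -2*1 = -2)
n² = (-2)² = 4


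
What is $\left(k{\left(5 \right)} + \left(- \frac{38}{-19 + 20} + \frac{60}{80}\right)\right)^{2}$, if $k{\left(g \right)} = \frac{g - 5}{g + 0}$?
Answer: $\frac{22201}{16} \approx 1387.6$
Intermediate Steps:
$k{\left(g \right)} = \frac{-5 + g}{g}$
$\left(k{\left(5 \right)} + \left(- \frac{38}{-19 + 20} + \frac{60}{80}\right)\right)^{2} = \left(\frac{-5 + 5}{5} + \left(- \frac{38}{-19 + 20} + \frac{60}{80}\right)\right)^{2} = \left(\frac{1}{5} \cdot 0 + \left(- \frac{38}{1} + 60 \cdot \frac{1}{80}\right)\right)^{2} = \left(0 + \left(\left(-38\right) 1 + \frac{3}{4}\right)\right)^{2} = \left(0 + \left(-38 + \frac{3}{4}\right)\right)^{2} = \left(0 - \frac{149}{4}\right)^{2} = \left(- \frac{149}{4}\right)^{2} = \frac{22201}{16}$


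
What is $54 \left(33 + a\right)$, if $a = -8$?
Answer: $1350$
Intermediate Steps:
$54 \left(33 + a\right) = 54 \left(33 - 8\right) = 54 \cdot 25 = 1350$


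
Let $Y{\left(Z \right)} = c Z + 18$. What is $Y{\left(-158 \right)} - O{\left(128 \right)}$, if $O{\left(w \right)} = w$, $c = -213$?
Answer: $33544$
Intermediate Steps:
$Y{\left(Z \right)} = 18 - 213 Z$ ($Y{\left(Z \right)} = - 213 Z + 18 = 18 - 213 Z$)
$Y{\left(-158 \right)} - O{\left(128 \right)} = \left(18 - -33654\right) - 128 = \left(18 + 33654\right) - 128 = 33672 - 128 = 33544$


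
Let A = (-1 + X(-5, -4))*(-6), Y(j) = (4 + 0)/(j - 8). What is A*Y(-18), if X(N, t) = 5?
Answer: 48/13 ≈ 3.6923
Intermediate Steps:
Y(j) = 4/(-8 + j)
A = -24 (A = (-1 + 5)*(-6) = 4*(-6) = -24)
A*Y(-18) = -96/(-8 - 18) = -96/(-26) = -96*(-1)/26 = -24*(-2/13) = 48/13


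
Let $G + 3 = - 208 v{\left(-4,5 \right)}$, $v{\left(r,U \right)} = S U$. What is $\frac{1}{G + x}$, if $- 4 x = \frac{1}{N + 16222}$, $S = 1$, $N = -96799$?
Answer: $- \frac{322308}{336167243} \approx -0.00095877$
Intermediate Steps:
$v{\left(r,U \right)} = U$ ($v{\left(r,U \right)} = 1 U = U$)
$x = \frac{1}{322308}$ ($x = - \frac{1}{4 \left(-96799 + 16222\right)} = - \frac{1}{4 \left(-80577\right)} = \left(- \frac{1}{4}\right) \left(- \frac{1}{80577}\right) = \frac{1}{322308} \approx 3.1026 \cdot 10^{-6}$)
$G = -1043$ ($G = -3 - 1040 = -1043$)
$\frac{1}{G + x} = \frac{1}{-1043 + \frac{1}{322308}} = \frac{1}{- \frac{336167243}{322308}} = - \frac{322308}{336167243}$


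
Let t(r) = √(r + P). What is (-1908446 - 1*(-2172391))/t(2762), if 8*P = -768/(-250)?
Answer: 1319725*√1726490/345298 ≈ 5021.9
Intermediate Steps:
P = 48/125 (P = (-768/(-250))/8 = (-768*(-1/250))/8 = (⅛)*(384/125) = 48/125 ≈ 0.38400)
t(r) = √(48/125 + r) (t(r) = √(r + 48/125) = √(48/125 + r))
(-1908446 - 1*(-2172391))/t(2762) = (-1908446 - 1*(-2172391))/((√(240 + 625*2762)/25)) = (-1908446 + 2172391)/((√(240 + 1726250)/25)) = 263945/((√1726490/25)) = 263945*(5*√1726490/345298) = 1319725*√1726490/345298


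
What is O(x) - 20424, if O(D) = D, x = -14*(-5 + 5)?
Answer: -20424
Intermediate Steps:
x = 0 (x = -14*0 = 0)
O(x) - 20424 = 0 - 20424 = -20424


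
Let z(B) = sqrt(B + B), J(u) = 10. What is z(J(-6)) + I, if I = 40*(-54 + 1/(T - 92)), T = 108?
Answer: -4315/2 + 2*sqrt(5) ≈ -2153.0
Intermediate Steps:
z(B) = sqrt(2)*sqrt(B) (z(B) = sqrt(2*B) = sqrt(2)*sqrt(B))
I = -4315/2 (I = 40*(-54 + 1/(108 - 92)) = 40*(-54 + 1/16) = 40*(-863/16) = -4315/2 ≈ -2157.5)
z(J(-6)) + I = sqrt(2)*sqrt(10) - 4315/2 = 2*sqrt(5) - 4315/2 = -4315/2 + 2*sqrt(5)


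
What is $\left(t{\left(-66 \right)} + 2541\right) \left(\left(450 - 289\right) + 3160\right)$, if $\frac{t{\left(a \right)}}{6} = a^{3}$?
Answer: $-5720206635$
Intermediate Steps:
$t{\left(a \right)} = 6 a^{3}$
$\left(t{\left(-66 \right)} + 2541\right) \left(\left(450 - 289\right) + 3160\right) = \left(6 \left(-66\right)^{3} + 2541\right) \left(\left(450 - 289\right) + 3160\right) = \left(6 \left(-287496\right) + 2541\right) \left(\left(450 - 289\right) + 3160\right) = \left(-1724976 + 2541\right) \left(161 + 3160\right) = \left(-1722435\right) 3321 = -5720206635$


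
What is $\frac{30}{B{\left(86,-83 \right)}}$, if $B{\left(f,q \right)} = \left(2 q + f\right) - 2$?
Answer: $- \frac{15}{41} \approx -0.36585$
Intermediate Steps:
$B{\left(f,q \right)} = -2 + f + 2 q$ ($B{\left(f,q \right)} = \left(f + 2 q\right) - 2 = -2 + f + 2 q$)
$\frac{30}{B{\left(86,-83 \right)}} = \frac{30}{-2 + 86 + 2 \left(-83\right)} = \frac{30}{-2 + 86 - 166} = \frac{30}{-82} = 30 \left(- \frac{1}{82}\right) = - \frac{15}{41}$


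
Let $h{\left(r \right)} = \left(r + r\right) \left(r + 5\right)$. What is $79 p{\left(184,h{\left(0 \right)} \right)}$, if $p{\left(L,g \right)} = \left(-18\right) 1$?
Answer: $-1422$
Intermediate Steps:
$h{\left(r \right)} = 2 r \left(5 + r\right)$
$p{\left(L,g \right)} = -18$
$79 p{\left(184,h{\left(0 \right)} \right)} = 79 \left(-18\right) = -1422$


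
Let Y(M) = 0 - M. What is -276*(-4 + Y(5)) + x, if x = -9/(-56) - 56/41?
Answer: 5700497/2296 ≈ 2482.8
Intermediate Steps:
Y(M) = -M
x = -2767/2296 (x = -9*(-1/56) - 56*1/41 = 9/56 - 56/41 = -2767/2296 ≈ -1.2051)
-276*(-4 + Y(5)) + x = -276*(-4 - 1*5) - 2767/2296 = -276*(-4 - 5) - 2767/2296 = -276*(-9) - 2767/2296 = -138*(-18) - 2767/2296 = 2484 - 2767/2296 = 5700497/2296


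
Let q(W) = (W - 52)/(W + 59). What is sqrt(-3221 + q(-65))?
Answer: I*sqrt(12806)/2 ≈ 56.582*I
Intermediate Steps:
q(W) = (-52 + W)/(59 + W)
sqrt(-3221 + q(-65)) = sqrt(-3221 + (-52 - 65)/(59 - 65)) = sqrt(-3221 - 117/(-6)) = sqrt(-3221 - 1/6*(-117)) = sqrt(-3221 + 39/2) = sqrt(-6403/2) = I*sqrt(12806)/2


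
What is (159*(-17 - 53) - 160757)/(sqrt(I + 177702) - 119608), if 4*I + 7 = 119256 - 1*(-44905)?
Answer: 41118120592/28611709847 + 1546983*sqrt(10802)/28611709847 ≈ 1.4427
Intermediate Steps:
I = 82077/2 (I = -7/4 + (119256 - 1*(-44905))/4 = -7/4 + (119256 + 44905)/4 = -7/4 + (1/4)*164161 = -7/4 + 164161/4 = 82077/2 ≈ 41039.)
(159*(-17 - 53) - 160757)/(sqrt(I + 177702) - 119608) = (159*(-17 - 53) - 160757)/(sqrt(82077/2 + 177702) - 119608) = (159*(-70) - 160757)/(sqrt(437481/2) - 119608) = (-11130 - 160757)/(9*sqrt(10802)/2 - 119608) = -171887/(-119608 + 9*sqrt(10802)/2)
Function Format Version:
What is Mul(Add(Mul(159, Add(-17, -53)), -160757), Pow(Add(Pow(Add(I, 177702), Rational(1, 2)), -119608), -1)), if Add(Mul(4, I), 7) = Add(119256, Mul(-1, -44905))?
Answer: Add(Rational(41118120592, 28611709847), Mul(Rational(1546983, 28611709847), Pow(10802, Rational(1, 2)))) ≈ 1.4427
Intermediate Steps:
I = Rational(82077, 2) (I = Add(Rational(-7, 4), Mul(Rational(1, 4), Add(119256, Mul(-1, -44905)))) = Add(Rational(-7, 4), Mul(Rational(1, 4), Add(119256, 44905))) = Add(Rational(-7, 4), Mul(Rational(1, 4), 164161)) = Add(Rational(-7, 4), Rational(164161, 4)) = Rational(82077, 2) ≈ 41039.)
Mul(Add(Mul(159, Add(-17, -53)), -160757), Pow(Add(Pow(Add(I, 177702), Rational(1, 2)), -119608), -1)) = Mul(Add(Mul(159, Add(-17, -53)), -160757), Pow(Add(Pow(Add(Rational(82077, 2), 177702), Rational(1, 2)), -119608), -1)) = Mul(Add(Mul(159, -70), -160757), Pow(Add(Pow(Rational(437481, 2), Rational(1, 2)), -119608), -1)) = Mul(Add(-11130, -160757), Pow(Add(Mul(Rational(9, 2), Pow(10802, Rational(1, 2))), -119608), -1)) = Mul(-171887, Pow(Add(-119608, Mul(Rational(9, 2), Pow(10802, Rational(1, 2)))), -1))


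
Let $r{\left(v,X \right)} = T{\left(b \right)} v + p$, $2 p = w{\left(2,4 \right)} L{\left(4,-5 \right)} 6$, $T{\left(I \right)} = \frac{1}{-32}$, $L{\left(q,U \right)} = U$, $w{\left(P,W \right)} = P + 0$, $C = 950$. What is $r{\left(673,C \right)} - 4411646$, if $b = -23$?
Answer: $- \frac{141174305}{32} \approx -4.4117 \cdot 10^{6}$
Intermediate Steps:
$w{\left(P,W \right)} = P$
$T{\left(I \right)} = - \frac{1}{32}$
$p = -30$ ($p = \frac{2 \left(-5\right) 6}{2} = \frac{\left(-10\right) 6}{2} = \frac{1}{2} \left(-60\right) = -30$)
$r{\left(v,X \right)} = -30 - \frac{v}{32}$ ($r{\left(v,X \right)} = - \frac{v}{32} - 30 = -30 - \frac{v}{32}$)
$r{\left(673,C \right)} - 4411646 = \left(-30 - \frac{673}{32}\right) - 4411646 = - \frac{1633}{32} - 4411646 = - \frac{141174305}{32}$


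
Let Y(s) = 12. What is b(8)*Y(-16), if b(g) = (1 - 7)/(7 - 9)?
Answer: 36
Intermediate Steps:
b(g) = 3 (b(g) = -6/(-2) = -6*(-1/2) = 3)
b(8)*Y(-16) = 3*12 = 36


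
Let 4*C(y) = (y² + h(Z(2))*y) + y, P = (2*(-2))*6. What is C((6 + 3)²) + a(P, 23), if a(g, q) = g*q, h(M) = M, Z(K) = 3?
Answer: 4677/4 ≈ 1169.3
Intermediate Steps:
P = -24 (P = -4*6 = -24)
C(y) = y + y²/4 (C(y) = ((y² + 3*y) + y)/4 = (y² + 4*y)/4 = y + y²/4)
C((6 + 3)²) + a(P, 23) = (6 + 3)²*(4 + (6 + 3)²)/4 - 24*23 = (¼)*9²*(4 + 9²) - 552 = (¼)*81*(4 + 81) - 552 = (¼)*81*85 - 552 = 6885/4 - 552 = 4677/4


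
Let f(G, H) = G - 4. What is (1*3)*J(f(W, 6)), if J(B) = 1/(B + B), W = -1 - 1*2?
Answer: -3/14 ≈ -0.21429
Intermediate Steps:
W = -3 (W = -1 - 2 = -3)
f(G, H) = -4 + G
J(B) = 1/(2*B)
(1*3)*J(f(W, 6)) = (1*3)*(1/(2*(-4 - 3))) = 3*((½)/(-7)) = 3*((½)*(-⅐)) = 3*(-1/14) = -3/14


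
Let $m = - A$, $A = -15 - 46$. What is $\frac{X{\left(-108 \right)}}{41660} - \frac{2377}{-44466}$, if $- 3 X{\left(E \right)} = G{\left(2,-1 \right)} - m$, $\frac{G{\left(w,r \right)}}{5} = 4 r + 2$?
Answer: $\frac{16679697}{308742260} \approx 0.054025$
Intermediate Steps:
$A = -61$
$G{\left(w,r \right)} = 10 + 20 r$ ($G{\left(w,r \right)} = 5 \left(4 r + 2\right) = 5 \left(2 + 4 r\right) = 10 + 20 r$)
$m = 61$ ($m = \left(-1\right) \left(-61\right) = 61$)
$X{\left(E \right)} = \frac{71}{3}$ ($X{\left(E \right)} = - \frac{\left(10 + 20 \left(-1\right)\right) - 61}{3} = - \frac{\left(10 - 20\right) - 61}{3} = - \frac{-10 - 61}{3} = \left(- \frac{1}{3}\right) \left(-71\right) = \frac{71}{3}$)
$\frac{X{\left(-108 \right)}}{41660} - \frac{2377}{-44466} = \frac{71}{3 \cdot 41660} - \frac{2377}{-44466} = \frac{71}{3} \cdot \frac{1}{41660} - - \frac{2377}{44466} = \frac{71}{124980} + \frac{2377}{44466} = \frac{16679697}{308742260}$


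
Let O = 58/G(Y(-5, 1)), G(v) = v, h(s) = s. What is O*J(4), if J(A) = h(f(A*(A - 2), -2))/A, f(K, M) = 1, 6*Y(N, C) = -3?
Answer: -29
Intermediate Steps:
Y(N, C) = -½ (Y(N, C) = (⅙)*(-3) = -½)
J(A) = 1/A
O = -116 (O = 58/(-½) = 58*(-2) = -116)
O*J(4) = -116/4 = -116*¼ = -29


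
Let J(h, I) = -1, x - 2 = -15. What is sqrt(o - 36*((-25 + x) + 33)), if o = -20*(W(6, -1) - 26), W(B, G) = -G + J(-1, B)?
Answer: 10*sqrt(7) ≈ 26.458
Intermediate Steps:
x = -13 (x = 2 - 15 = -13)
W(B, G) = -1 - G (W(B, G) = -G - 1 = -1 - G)
o = 520 (o = -20*((-1 - 1*(-1)) - 26) = -20*((-1 + 1) - 26) = -20*(0 - 26) = -20*(-26) = 520)
sqrt(o - 36*((-25 + x) + 33)) = sqrt(520 - 36*((-25 - 13) + 33)) = sqrt(520 - 36*(-38 + 33)) = sqrt(520 - 36*(-5)) = sqrt(520 + 180) = sqrt(700) = 10*sqrt(7)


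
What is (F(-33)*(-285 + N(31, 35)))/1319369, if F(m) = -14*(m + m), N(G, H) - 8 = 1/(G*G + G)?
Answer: -63474873/327203512 ≈ -0.19399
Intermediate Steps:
N(G, H) = 8 + 1/(G + G²) (N(G, H) = 8 + 1/(G*G + G) = 8 + 1/(G² + G) = 8 + 1/(G + G²))
F(m) = -28*m
(F(-33)*(-285 + N(31, 35)))/1319369 = ((-28*(-33))*(-285 + (1 + 8*31 + 8*31²)/(31*(1 + 31))))/1319369 = (924*(-285 + (1/31)*(1 + 248 + 8*961)/32))*(1/1319369) = (924*(-285 + (1/31)*(1/32)*(1 + 248 + 7688)))*(1/1319369) = (924*(-285 + (1/31)*(1/32)*7937))*(1/1319369) = (924*(-285 + 7937/992))*(1/1319369) = (924*(-274783/992))*(1/1319369) = -63474873/248*1/1319369 = -63474873/327203512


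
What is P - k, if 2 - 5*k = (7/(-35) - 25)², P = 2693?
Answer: 352451/125 ≈ 2819.6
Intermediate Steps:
k = -15826/125 (k = ⅖ - (7/(-35) - 25)²/5 = ⅖ - (7*(-1/35) - 25)²/5 = ⅖ - (-⅕ - 25)²/5 = ⅖ - (-126/5)²/5 = ⅖ - ⅕*15876/25 = ⅖ - 15876/125 = -15826/125 ≈ -126.61)
P - k = 2693 - 1*(-15826/125) = 2693 + 15826/125 = 352451/125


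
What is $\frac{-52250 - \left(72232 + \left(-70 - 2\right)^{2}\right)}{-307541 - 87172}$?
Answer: $\frac{43222}{131571} \approx 0.32851$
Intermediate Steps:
$\frac{-52250 - \left(72232 + \left(-70 - 2\right)^{2}\right)}{-307541 - 87172} = \frac{-52250 - 77416}{-394713} = \left(-52250 - 77416\right) \left(- \frac{1}{394713}\right) = \left(-129666\right) \left(- \frac{1}{394713}\right) = \frac{43222}{131571}$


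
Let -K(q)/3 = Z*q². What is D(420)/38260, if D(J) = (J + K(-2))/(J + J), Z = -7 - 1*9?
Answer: 51/2678200 ≈ 1.9043e-5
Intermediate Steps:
Z = -16 (Z = -7 - 9 = -16)
K(q) = 48*q² (K(q) = -(-48)*q² = 48*q²)
D(J) = (192 + J)/(2*J) (D(J) = (J + 48*(-2)²)/(J + J) = (J + 48*4)/((2*J)) = (J + 192)*(1/(2*J)) = (192 + J)*(1/(2*J)) = (192 + J)/(2*J))
D(420)/38260 = ((½)*(192 + 420)/420)/38260 = ((½)*(1/420)*612)*(1/38260) = (51/70)*(1/38260) = 51/2678200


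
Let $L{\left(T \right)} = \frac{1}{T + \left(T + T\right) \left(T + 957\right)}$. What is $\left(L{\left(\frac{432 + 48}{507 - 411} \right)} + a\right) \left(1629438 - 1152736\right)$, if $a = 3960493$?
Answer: $\frac{18171758741054452}{9625} \approx 1.888 \cdot 10^{12}$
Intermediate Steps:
$L{\left(T \right)} = \frac{1}{T + 2 T \left(957 + T\right)}$
$\left(L{\left(\frac{432 + 48}{507 - 411} \right)} + a\right) \left(1629438 - 1152736\right) = \left(\frac{1}{\frac{432 + 48}{507 - 411} \left(1915 + 2 \frac{432 + 48}{507 - 411}\right)} + 3960493\right) \left(1629438 - 1152736\right) = \left(\frac{1}{\frac{480}{96} \left(1915 + 2 \cdot \frac{480}{96}\right)} + 3960493\right) 476702 = \left(\frac{1}{480 \cdot \frac{1}{96} \left(1915 + 2 \cdot 480 \cdot \frac{1}{96}\right)} + 3960493\right) 476702 = \left(\frac{1}{5 \left(1915 + 2 \cdot 5\right)} + 3960493\right) 476702 = \left(\frac{1}{5 \left(1915 + 10\right)} + 3960493\right) 476702 = \left(\frac{1}{5 \cdot 1925} + 3960493\right) 476702 = \left(\frac{1}{5} \cdot \frac{1}{1925} + 3960493\right) 476702 = \left(\frac{1}{9625} + 3960493\right) 476702 = \frac{38119745126}{9625} \cdot 476702 = \frac{18171758741054452}{9625}$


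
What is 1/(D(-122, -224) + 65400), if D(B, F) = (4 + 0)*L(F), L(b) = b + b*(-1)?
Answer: 1/65400 ≈ 1.5291e-5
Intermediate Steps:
L(b) = 0 (L(b) = b - b = 0)
D(B, F) = 0 (D(B, F) = (4 + 0)*0 = 4*0 = 0)
1/(D(-122, -224) + 65400) = 1/(0 + 65400) = 1/65400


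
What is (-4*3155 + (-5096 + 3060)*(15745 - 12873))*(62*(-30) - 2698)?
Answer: 26709934696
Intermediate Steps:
(-4*3155 + (-5096 + 3060)*(15745 - 12873))*(62*(-30) - 2698) = (-12620 - 2036*2872)*(-1860 - 2698) = (-12620 - 5847392)*(-4558) = -5860012*(-4558) = 26709934696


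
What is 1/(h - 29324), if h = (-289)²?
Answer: 1/54197 ≈ 1.8451e-5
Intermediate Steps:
h = 83521
1/(h - 29324) = 1/(83521 - 29324) = 1/54197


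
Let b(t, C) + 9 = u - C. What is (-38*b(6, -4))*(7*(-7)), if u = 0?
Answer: -9310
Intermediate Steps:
b(t, C) = -9 - C (b(t, C) = -9 + (0 - C) = -9 - C)
(-38*b(6, -4))*(7*(-7)) = (-38*(-9 - 1*(-4)))*(7*(-7)) = -38*(-9 + 4)*(-49) = -38*(-5)*(-49) = 190*(-49) = -9310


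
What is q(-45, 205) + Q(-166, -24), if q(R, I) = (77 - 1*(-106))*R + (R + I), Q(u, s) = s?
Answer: -8099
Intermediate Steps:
q(R, I) = I + 184*R (q(R, I) = (77 + 106)*R + (I + R) = 183*R + (I + R) = I + 184*R)
q(-45, 205) + Q(-166, -24) = (205 + 184*(-45)) - 24 = (205 - 8280) - 24 = -8075 - 24 = -8099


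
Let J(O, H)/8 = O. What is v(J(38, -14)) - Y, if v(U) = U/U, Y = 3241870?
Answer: -3241869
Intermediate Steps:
J(O, H) = 8*O
v(U) = 1
v(J(38, -14)) - Y = 1 - 1*3241870 = 1 - 3241870 = -3241869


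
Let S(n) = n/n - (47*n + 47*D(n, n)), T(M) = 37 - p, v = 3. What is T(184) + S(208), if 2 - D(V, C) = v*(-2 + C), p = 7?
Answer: 19207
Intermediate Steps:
T(M) = 30 (T(M) = 37 - 1*7 = 37 - 7 = 30)
D(V, C) = 8 - 3*C (D(V, C) = 2 - 3*(-2 + C) = 2 - (-6 + 3*C) = 2 + (6 - 3*C) = 8 - 3*C)
S(n) = -375 + 94*n (S(n) = n/n - (376 - 94*n) = 1 - (376 - 94*n) = 1 - 47*(8 - 2*n) = 1 + (-376 + 94*n) = -375 + 94*n)
T(184) + S(208) = 30 + (-375 + 94*208) = 30 + (-375 + 19552) = 30 + 19177 = 19207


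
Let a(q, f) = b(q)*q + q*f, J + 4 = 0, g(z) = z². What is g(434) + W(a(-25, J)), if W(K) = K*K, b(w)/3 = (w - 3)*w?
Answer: 2745948356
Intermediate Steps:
b(w) = 3*w*(-3 + w) (b(w) = 3*((w - 3)*w) = 3*((-3 + w)*w) = 3*(w*(-3 + w)) = 3*w*(-3 + w))
J = -4 (J = -4 + 0 = -4)
a(q, f) = f*q + 3*q²*(-3 + q) (a(q, f) = (3*q*(-3 + q))*q + q*f = 3*q²*(-3 + q) + f*q = f*q + 3*q²*(-3 + q))
W(K) = K²
g(434) + W(a(-25, J)) = 434² + (-25*(-4 + 3*(-25)*(-3 - 25)))² = 188356 + (-25*(-4 + 3*(-25)*(-28)))² = 188356 + (-25*(-4 + 2100))² = 188356 + (-25*2096)² = 188356 + (-52400)² = 188356 + 2745760000 = 2745948356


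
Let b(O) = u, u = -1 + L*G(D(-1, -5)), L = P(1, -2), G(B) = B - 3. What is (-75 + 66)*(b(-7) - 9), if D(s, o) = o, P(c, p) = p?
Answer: -54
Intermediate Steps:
G(B) = -3 + B
L = -2
u = 15 (u = -1 - 2*(-3 - 5) = -1 - 2*(-8) = -1 + 16 = 15)
b(O) = 15
(-75 + 66)*(b(-7) - 9) = (-75 + 66)*(15 - 9) = -9*6 = -54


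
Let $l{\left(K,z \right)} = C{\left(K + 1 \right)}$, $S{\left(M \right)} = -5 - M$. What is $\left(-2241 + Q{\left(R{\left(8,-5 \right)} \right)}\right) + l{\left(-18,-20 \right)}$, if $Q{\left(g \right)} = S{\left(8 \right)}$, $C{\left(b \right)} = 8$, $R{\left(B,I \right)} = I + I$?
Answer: $-2246$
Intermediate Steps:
$R{\left(B,I \right)} = 2 I$
$l{\left(K,z \right)} = 8$
$Q{\left(g \right)} = -13$ ($Q{\left(g \right)} = -5 - 8 = -13$)
$\left(-2241 + Q{\left(R{\left(8,-5 \right)} \right)}\right) + l{\left(-18,-20 \right)} = \left(-2241 - 13\right) + 8 = -2254 + 8 = -2246$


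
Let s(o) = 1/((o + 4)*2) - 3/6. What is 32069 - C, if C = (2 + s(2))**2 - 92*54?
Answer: 5332967/144 ≈ 37035.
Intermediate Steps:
s(o) = -1/2 + 1/(2*(4 + o)) (s(o) = (1/2)/(4 + o) - 3*1/6 = 1/(2*(4 + o)) - 1/2 = -1/2 + 1/(2*(4 + o)))
C = -715031/144 (C = (2 + (-3 - 1*2)/(2*(4 + 2)))**2 - 92*54 = (2 + (1/2)*(-3 - 2)/6)**2 - 4968 = (2 + (1/2)*(1/6)*(-5))**2 - 4968 = (2 - 5/12)**2 - 4968 = (19/12)**2 - 4968 = 361/144 - 4968 = -715031/144 ≈ -4965.5)
32069 - C = 32069 - 1*(-715031/144) = 32069 + 715031/144 = 5332967/144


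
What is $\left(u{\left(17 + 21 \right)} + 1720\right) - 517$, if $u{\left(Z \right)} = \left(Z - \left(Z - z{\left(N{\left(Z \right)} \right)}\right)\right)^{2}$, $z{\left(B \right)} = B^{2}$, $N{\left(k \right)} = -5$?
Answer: $1828$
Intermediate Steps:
$u{\left(Z \right)} = 625$ ($u{\left(Z \right)} = \left(Z - \left(-25 + Z\right)\right)^{2} = 25^{2} = 625$)
$\left(u{\left(17 + 21 \right)} + 1720\right) - 517 = \left(625 + 1720\right) - 517 = 2345 - 517 = 1828$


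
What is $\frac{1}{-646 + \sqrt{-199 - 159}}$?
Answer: $- \frac{323}{208837} - \frac{i \sqrt{358}}{417674} \approx -0.0015467 - 4.5301 \cdot 10^{-5} i$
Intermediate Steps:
$\frac{1}{-646 + \sqrt{-199 - 159}} = \frac{1}{-646 + \sqrt{-358}} = \frac{1}{-646 + i \sqrt{358}}$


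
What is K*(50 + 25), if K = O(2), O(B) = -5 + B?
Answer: -225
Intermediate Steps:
K = -3 (K = -5 + 2 = -3)
K*(50 + 25) = -3*(50 + 25) = -3*75 = -225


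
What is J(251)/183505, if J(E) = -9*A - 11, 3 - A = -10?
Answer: -128/183505 ≈ -0.00069753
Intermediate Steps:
A = 13 (A = 3 - 1*(-10) = 3 + 10 = 13)
J(E) = -128 (J(E) = -9*13 - 11 = -117 - 11 = -128)
J(251)/183505 = -128/183505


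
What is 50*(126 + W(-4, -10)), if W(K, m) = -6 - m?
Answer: 6500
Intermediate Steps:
50*(126 + W(-4, -10)) = 50*(126 + (-6 - 1*(-10))) = 50*(126 + (-6 + 10)) = 50*(126 + 4) = 50*130 = 6500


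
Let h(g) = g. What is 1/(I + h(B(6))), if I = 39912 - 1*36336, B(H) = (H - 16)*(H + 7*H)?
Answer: 1/3096 ≈ 0.00032300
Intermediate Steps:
B(H) = 8*H*(-16 + H) (B(H) = (-16 + H)*(8*H) = 8*H*(-16 + H))
I = 3576 (I = 39912 - 36336 = 3576)
1/(I + h(B(6))) = 1/(3576 + 8*6*(-16 + 6)) = 1/(3576 + 8*6*(-10)) = 1/(3576 - 480) = 1/3096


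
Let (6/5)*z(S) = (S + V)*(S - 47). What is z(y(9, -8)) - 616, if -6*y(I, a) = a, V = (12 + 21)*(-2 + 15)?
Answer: -917599/54 ≈ -16993.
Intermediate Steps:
V = 429 (V = 33*13 = 429)
y(I, a) = -a/6
z(S) = 5*(-47 + S)*(429 + S)/6 (z(S) = 5*((S + 429)*(S - 47))/6 = 5*((429 + S)*(-47 + S))/6 = 5*((-47 + S)*(429 + S))/6 = 5*(-47 + S)*(429 + S)/6)
z(y(9, -8)) - 616 = (-33605/2 + 5*(-⅙*(-8))²/6 + 955*(-⅙*(-8))/3) - 616 = (-33605/2 + 5*(4/3)²/6 + (955/3)*(4/3)) - 616 = (-33605/2 + (⅚)*(16/9) + 3820/9) - 616 = (-33605/2 + 40/27 + 3820/9) - 616 = -884335/54 - 616 = -917599/54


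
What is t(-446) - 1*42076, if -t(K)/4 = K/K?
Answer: -42080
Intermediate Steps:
t(K) = -4 (t(K) = -4*K/K = -4*1 = -4)
t(-446) - 1*42076 = -4 - 1*42076 = -4 - 42076 = -42080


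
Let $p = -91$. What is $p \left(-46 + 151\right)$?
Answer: $-9555$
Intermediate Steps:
$p \left(-46 + 151\right) = - 91 \left(-46 + 151\right) = \left(-91\right) 105 = -9555$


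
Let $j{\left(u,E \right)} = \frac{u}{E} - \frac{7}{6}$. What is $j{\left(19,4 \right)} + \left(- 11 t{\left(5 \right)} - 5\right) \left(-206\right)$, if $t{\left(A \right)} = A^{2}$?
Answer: $\frac{692203}{12} \approx 57684.0$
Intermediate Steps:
$j{\left(u,E \right)} = - \frac{7}{6} + \frac{u}{E}$ ($j{\left(u,E \right)} = \frac{u}{E} - \frac{7}{6} = - \frac{7}{6} + \frac{u}{E}$)
$j{\left(19,4 \right)} + \left(- 11 t{\left(5 \right)} - 5\right) \left(-206\right) = \left(- \frac{7}{6} + \frac{19}{4}\right) + \left(- 11 \cdot 5^{2} - 5\right) \left(-206\right) = \left(- \frac{7}{6} + 19 \cdot \frac{1}{4}\right) + \left(\left(-11\right) 25 - 5\right) \left(-206\right) = \left(- \frac{7}{6} + \frac{19}{4}\right) + \left(-275 - 5\right) \left(-206\right) = \frac{43}{12} - -57680 = \frac{43}{12} + 57680 = \frac{692203}{12}$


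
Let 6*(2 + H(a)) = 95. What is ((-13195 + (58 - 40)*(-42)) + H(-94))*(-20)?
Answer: 836230/3 ≈ 2.7874e+5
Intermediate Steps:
H(a) = 83/6 (H(a) = -2 + (⅙)*95 = -2 + 95/6 = 83/6)
((-13195 + (58 - 40)*(-42)) + H(-94))*(-20) = ((-13195 + (58 - 40)*(-42)) + 83/6)*(-20) = ((-13195 + 18*(-42)) + 83/6)*(-20) = ((-13195 - 756) + 83/6)*(-20) = (-13951 + 83/6)*(-20) = -83623/6*(-20) = 836230/3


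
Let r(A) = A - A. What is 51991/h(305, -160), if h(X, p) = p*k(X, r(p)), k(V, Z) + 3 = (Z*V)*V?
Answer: 51991/480 ≈ 108.31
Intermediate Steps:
r(A) = 0
k(V, Z) = -3 + Z*V**2 (k(V, Z) = -3 + (Z*V)*V = -3 + (V*Z)*V = -3 + Z*V**2)
h(X, p) = -3*p (h(X, p) = p*(-3 + 0*X**2) = p*(-3 + 0) = p*(-3) = -3*p)
51991/h(305, -160) = 51991/((-3*(-160))) = 51991/480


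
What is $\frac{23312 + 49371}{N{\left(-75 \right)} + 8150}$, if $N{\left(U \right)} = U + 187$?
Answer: $\frac{72683}{8262} \approx 8.7973$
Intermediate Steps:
$N{\left(U \right)} = 187 + U$
$\frac{23312 + 49371}{N{\left(-75 \right)} + 8150} = \frac{23312 + 49371}{\left(187 - 75\right) + 8150} = \frac{72683}{112 + 8150} = \frac{72683}{8262}$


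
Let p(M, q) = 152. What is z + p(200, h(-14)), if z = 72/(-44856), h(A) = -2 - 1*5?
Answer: 94695/623 ≈ 152.00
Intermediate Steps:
h(A) = -7 (h(A) = -2 - 5 = -7)
z = -1/623 (z = 72*(-1/44856) = -1/623 ≈ -0.0016051)
z + p(200, h(-14)) = -1/623 + 152 = 94695/623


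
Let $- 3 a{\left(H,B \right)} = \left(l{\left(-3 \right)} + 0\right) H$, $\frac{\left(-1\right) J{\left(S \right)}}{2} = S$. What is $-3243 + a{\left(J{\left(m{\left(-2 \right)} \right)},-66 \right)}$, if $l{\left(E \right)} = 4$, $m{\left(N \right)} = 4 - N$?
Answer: $-3227$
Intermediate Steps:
$J{\left(S \right)} = - 2 S$
$a{\left(H,B \right)} = - \frac{4 H}{3}$ ($a{\left(H,B \right)} = - \frac{\left(4 + 0\right) H}{3} = - \frac{4 H}{3}$)
$-3243 + a{\left(J{\left(m{\left(-2 \right)} \right)},-66 \right)} = -3243 - \frac{4 \left(- 2 \left(4 - -2\right)\right)}{3} = -3243 - \frac{4 \left(- 2 \left(4 + 2\right)\right)}{3} = -3243 - \frac{4 \left(\left(-2\right) 6\right)}{3} = -3243 - -16 = -3243 + 16 = -3227$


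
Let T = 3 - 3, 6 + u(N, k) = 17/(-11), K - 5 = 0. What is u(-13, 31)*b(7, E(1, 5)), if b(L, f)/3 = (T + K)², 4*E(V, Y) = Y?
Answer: -6225/11 ≈ -565.91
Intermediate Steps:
K = 5 (K = 5 + 0 = 5)
u(N, k) = -83/11 (u(N, k) = -6 + 17/(-11) = -6 + 17*(-1/11) = -6 - 17/11 = -83/11)
E(V, Y) = Y/4
T = 0
b(L, f) = 75 (b(L, f) = 3*(0 + 5)² = 3*5² = 3*25 = 75)
u(-13, 31)*b(7, E(1, 5)) = -83/11*75 = -6225/11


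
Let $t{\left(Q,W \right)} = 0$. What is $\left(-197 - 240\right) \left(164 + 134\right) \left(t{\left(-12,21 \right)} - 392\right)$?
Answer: $51048592$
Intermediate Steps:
$\left(-197 - 240\right) \left(164 + 134\right) \left(t{\left(-12,21 \right)} - 392\right) = \left(-197 - 240\right) \left(164 + 134\right) \left(0 - 392\right) = \left(-437\right) 298 \left(-392\right) = \left(-130226\right) \left(-392\right) = 51048592$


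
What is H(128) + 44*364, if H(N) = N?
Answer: 16144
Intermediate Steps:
H(128) + 44*364 = 128 + 44*364 = 128 + 16016 = 16144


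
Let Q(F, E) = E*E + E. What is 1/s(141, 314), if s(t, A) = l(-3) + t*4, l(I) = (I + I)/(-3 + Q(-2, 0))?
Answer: 1/566 ≈ 0.0017668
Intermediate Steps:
Q(F, E) = E + E² (Q(F, E) = E² + E = E + E²)
l(I) = -2*I/3 (l(I) = (I + I)/(-3 + 0*(1 + 0)) = (2*I)/(-3 + 0*1) = (2*I)/(-3 + 0) = (2*I)/(-3) = (2*I)*(-⅓) = -2*I/3)
s(t, A) = 2 + 4*t (s(t, A) = -⅔*(-3) + t*4 = 2 + 4*t)
1/s(141, 314) = 1/(2 + 4*141) = 1/(2 + 564) = 1/566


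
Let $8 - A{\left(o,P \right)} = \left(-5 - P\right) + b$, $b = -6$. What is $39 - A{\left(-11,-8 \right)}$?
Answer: $28$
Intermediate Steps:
$A{\left(o,P \right)} = 19 + P$ ($A{\left(o,P \right)} = 8 - \left(\left(-5 - P\right) - 6\right) = 8 - \left(-11 - P\right) = 8 + \left(11 + P\right) = 19 + P$)
$39 - A{\left(-11,-8 \right)} = 39 - \left(19 - 8\right) = 39 - 11 = 28$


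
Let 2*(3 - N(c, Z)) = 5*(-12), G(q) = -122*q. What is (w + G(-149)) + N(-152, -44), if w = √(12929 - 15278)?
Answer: 18211 + 9*I*√29 ≈ 18211.0 + 48.466*I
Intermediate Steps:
w = 9*I*√29 (w = √(-2349) = 9*I*√29 ≈ 48.466*I)
N(c, Z) = 33 (N(c, Z) = 3 - 5*(-12)/2 = 3 - ½*(-60) = 3 + 30 = 33)
(w + G(-149)) + N(-152, -44) = (9*I*√29 - 122*(-149)) + 33 = (9*I*√29 + 18178) + 33 = (18178 + 9*I*√29) + 33 = 18211 + 9*I*√29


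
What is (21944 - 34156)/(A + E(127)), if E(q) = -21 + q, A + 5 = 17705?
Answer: -6106/8903 ≈ -0.68584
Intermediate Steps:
A = 17700 (A = -5 + 17705 = 17700)
(21944 - 34156)/(A + E(127)) = (21944 - 34156)/(17700 + (-21 + 127)) = -12212/(17700 + 106) = -12212/17806 = -12212*1/17806 = -6106/8903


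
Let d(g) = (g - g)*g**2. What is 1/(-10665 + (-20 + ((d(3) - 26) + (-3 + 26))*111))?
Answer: -1/11018 ≈ -9.0761e-5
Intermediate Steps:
d(g) = 0 (d(g) = 0*g**2 = 0)
1/(-10665 + (-20 + ((d(3) - 26) + (-3 + 26))*111)) = 1/(-10665 + (-20 + ((0 - 26) + (-3 + 26))*111)) = 1/(-10665 + (-20 + (-26 + 23)*111)) = 1/(-10665 + (-20 - 3*111)) = 1/(-10665 + (-20 - 333)) = 1/(-10665 - 353) = 1/(-11018) = -1/11018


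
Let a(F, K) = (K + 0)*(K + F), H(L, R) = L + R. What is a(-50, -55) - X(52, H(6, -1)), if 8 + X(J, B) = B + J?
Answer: 5726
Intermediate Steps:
X(J, B) = -8 + B + J (X(J, B) = -8 + (B + J) = -8 + B + J)
a(F, K) = K*(F + K)
a(-50, -55) - X(52, H(6, -1)) = -55*(-50 - 55) - (-8 + (6 - 1) + 52) = -55*(-105) - (-8 + 5 + 52) = 5775 - 1*49 = 5775 - 49 = 5726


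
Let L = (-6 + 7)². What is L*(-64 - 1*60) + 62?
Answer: -62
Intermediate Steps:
L = 1 (L = 1² = 1)
L*(-64 - 1*60) + 62 = 1*(-64 - 1*60) + 62 = 1*(-64 - 60) + 62 = 1*(-124) + 62 = -124 + 62 = -62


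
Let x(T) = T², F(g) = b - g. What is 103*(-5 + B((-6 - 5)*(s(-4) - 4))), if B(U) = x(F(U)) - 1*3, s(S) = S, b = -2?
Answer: 833476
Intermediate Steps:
F(g) = -2 - g
B(U) = -3 + (-2 - U)² (B(U) = (-2 - U)² - 1*3 = (-2 - U)² - 3 = -3 + (-2 - U)²)
103*(-5 + B((-6 - 5)*(s(-4) - 4))) = 103*(-5 + (-3 + (2 + (-6 - 5)*(-4 - 4))²)) = 103*(-5 + (-3 + (2 - 11*(-8))²)) = 103*(-5 + (-3 + (2 + 88)²)) = 103*(-5 + (-3 + 90²)) = 103*(-5 + (-3 + 8100)) = 103*(-5 + 8097) = 103*8092 = 833476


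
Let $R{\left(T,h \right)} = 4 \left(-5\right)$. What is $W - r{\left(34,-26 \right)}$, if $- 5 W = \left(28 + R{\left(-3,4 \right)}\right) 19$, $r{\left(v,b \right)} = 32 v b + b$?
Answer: $\frac{141418}{5} \approx 28284.0$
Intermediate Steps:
$R{\left(T,h \right)} = -20$
$r{\left(v,b \right)} = b + 32 b v$ ($r{\left(v,b \right)} = 32 b v + b = b + 32 b v$)
$W = - \frac{152}{5}$ ($W = - \frac{\left(28 - 20\right) 19}{5} = - \frac{8 \cdot 19}{5} = \left(- \frac{1}{5}\right) 152 = - \frac{152}{5} \approx -30.4$)
$W - r{\left(34,-26 \right)} = - \frac{152}{5} - - 26 \left(1 + 32 \cdot 34\right) = - \frac{152}{5} - - 26 \left(1 + 1088\right) = - \frac{152}{5} - \left(-26\right) 1089 = - \frac{152}{5} - -28314 = - \frac{152}{5} + 28314 = \frac{141418}{5}$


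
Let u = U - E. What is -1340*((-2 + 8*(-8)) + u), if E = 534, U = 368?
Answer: 310880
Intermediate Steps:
u = -166 (u = 368 - 1*534 = 368 - 534 = -166)
-1340*((-2 + 8*(-8)) + u) = -1340*((-2 + 8*(-8)) - 166) = -1340*((-2 - 64) - 166) = -1340*(-66 - 166) = -1340*(-232) = 310880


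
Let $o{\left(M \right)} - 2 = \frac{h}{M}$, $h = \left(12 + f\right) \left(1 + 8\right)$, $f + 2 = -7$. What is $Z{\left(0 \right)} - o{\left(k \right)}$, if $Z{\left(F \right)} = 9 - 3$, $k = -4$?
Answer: $\frac{43}{4} \approx 10.75$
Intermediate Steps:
$Z{\left(F \right)} = 6$ ($Z{\left(F \right)} = 9 - 3 = 6$)
$f = -9$ ($f = -2 - 7 = -9$)
$h = 27$ ($h = \left(12 - 9\right) \left(1 + 8\right) = 3 \cdot 9 = 27$)
$o{\left(M \right)} = 2 + \frac{27}{M}$
$Z{\left(0 \right)} - o{\left(k \right)} = 6 - \left(2 + \frac{27}{-4}\right) = 6 - \left(2 + 27 \left(- \frac{1}{4}\right)\right) = 6 - \left(2 - \frac{27}{4}\right) = 6 - - \frac{19}{4} = 6 + \frac{19}{4} = \frac{43}{4}$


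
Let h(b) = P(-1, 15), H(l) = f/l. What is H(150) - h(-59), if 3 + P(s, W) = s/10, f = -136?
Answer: 329/150 ≈ 2.1933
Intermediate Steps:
H(l) = -136/l
P(s, W) = -3 + s/10
h(b) = -31/10 (h(b) = -3 + (⅒)*(-1) = -3 - ⅒ = -31/10)
H(150) - h(-59) = -136/150 - 1*(-31/10) = -136*1/150 + 31/10 = -68/75 + 31/10 = 329/150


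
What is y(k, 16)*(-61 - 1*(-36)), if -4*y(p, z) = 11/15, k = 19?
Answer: 55/12 ≈ 4.5833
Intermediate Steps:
y(p, z) = -11/60 (y(p, z) = -11/(4*15) = -1/4*11/15 = -11/60)
y(k, 16)*(-61 - 1*(-36)) = -11*(-61 - 1*(-36))/60 = -11*(-61 + 36)/60 = -11/60*(-25) = 55/12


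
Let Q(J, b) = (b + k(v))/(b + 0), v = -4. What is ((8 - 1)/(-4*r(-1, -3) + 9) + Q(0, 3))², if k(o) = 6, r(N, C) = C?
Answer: 100/9 ≈ 11.111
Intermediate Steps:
Q(J, b) = (6 + b)/b (Q(J, b) = (b + 6)/(b + 0) = (6 + b)/b)
((8 - 1)/(-4*r(-1, -3) + 9) + Q(0, 3))² = ((8 - 1)/(-4*(-3) + 9) + (6 + 3)/3)² = (7/(12 + 9) + (⅓)*9)² = (7/21 + 3)² = (7*(1/21) + 3)² = (⅓ + 3)² = (10/3)² = 100/9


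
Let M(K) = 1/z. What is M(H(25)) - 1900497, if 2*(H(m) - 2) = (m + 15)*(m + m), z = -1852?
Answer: -3519720445/1852 ≈ -1.9005e+6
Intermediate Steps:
H(m) = 2 + m*(15 + m) (H(m) = 2 + ((m + 15)*(m + m))/2 = 2 + ((15 + m)*(2*m))/2 = 2 + (2*m*(15 + m))/2 = 2 + m*(15 + m))
M(K) = -1/1852 (M(K) = 1/(-1852) = -1/1852)
M(H(25)) - 1900497 = -1/1852 - 1900497 = -3519720445/1852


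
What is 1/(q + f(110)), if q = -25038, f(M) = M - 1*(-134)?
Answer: -1/24794 ≈ -4.0332e-5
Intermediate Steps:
f(M) = 134 + M (f(M) = M + 134 = 134 + M)
1/(q + f(110)) = 1/(-25038 + (134 + 110)) = 1/(-25038 + 244) = 1/(-24794) = -1/24794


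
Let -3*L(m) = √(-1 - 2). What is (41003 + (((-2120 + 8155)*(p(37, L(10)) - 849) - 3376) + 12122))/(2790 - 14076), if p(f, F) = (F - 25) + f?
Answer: 75781/171 + 6035*I*√3/33858 ≈ 443.16 + 0.30873*I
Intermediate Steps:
L(m) = -I*√3/3 (L(m) = -√(-1 - 2)/3 = -I*√3/3)
p(f, F) = -25 + F + f (p(f, F) = (-25 + F) + f = -25 + F + f)
(41003 + (((-2120 + 8155)*(p(37, L(10)) - 849) - 3376) + 12122))/(2790 - 14076) = (41003 + (((-2120 + 8155)*((-25 - I*√3/3 + 37) - 849) - 3376) + 12122))/(2790 - 14076) = (41003 + ((6035*((12 - I*√3/3) - 849) - 3376) + 12122))/(-11286) = (41003 + ((6035*(-837 - I*√3/3) - 3376) + 12122))*(-1/11286) = (41003 + (((-5051295 - 6035*I*√3/3) - 3376) + 12122))*(-1/11286) = (41003 + ((-5054671 - 6035*I*√3/3) + 12122))*(-1/11286) = (41003 + (-5042549 - 6035*I*√3/3))*(-1/11286) = (-5001546 - 6035*I*√3/3)*(-1/11286) = 75781/171 + 6035*I*√3/33858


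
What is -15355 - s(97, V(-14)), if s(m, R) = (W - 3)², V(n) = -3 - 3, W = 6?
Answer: -15364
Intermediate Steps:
V(n) = -6
s(m, R) = 9 (s(m, R) = (6 - 3)² = 3² = 9)
-15355 - s(97, V(-14)) = -15355 - 1*9 = -15355 - 9 = -15364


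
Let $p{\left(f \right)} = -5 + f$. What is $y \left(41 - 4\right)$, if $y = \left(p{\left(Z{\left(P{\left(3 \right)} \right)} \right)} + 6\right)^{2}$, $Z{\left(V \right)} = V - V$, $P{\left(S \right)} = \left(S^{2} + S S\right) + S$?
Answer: $37$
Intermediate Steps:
$P{\left(S \right)} = S + 2 S^{2}$ ($P{\left(S \right)} = \left(S^{2} + S^{2}\right) + S = 2 S^{2} + S = S + 2 S^{2}$)
$Z{\left(V \right)} = 0$
$y = 1$ ($y = \left(\left(-5 + 0\right) + 6\right)^{2} = \left(-5 + 6\right)^{2} = 1^{2} = 1$)
$y \left(41 - 4\right) = 1 \left(41 - 4\right) = 1 \cdot 37 = 37$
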